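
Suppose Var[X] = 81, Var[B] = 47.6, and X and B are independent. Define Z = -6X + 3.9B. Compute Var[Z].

Var[Z] = 3639.996

Var[Z] = a²·Var[X] + b²·Var[B] + 2ab·covariance of X and B with a = -6, b = 3.9.
Independence gives covariance of X and B = 0.
= (-6)²·81 + 3.9²·47.6 + 2·(-6)·3.9·0
= 2916 + 723.996 + 0 = 3639.996.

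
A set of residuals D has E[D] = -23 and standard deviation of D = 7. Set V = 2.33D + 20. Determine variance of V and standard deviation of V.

V = 2.33D + 20 is linear with a = 2.33, b = 20.
variance of D = 7² = 49.
variance of V = a²·variance of D = 2.33²·49 = 266.0161 (the additive constant 20 does not affect variance).
standard deviation of V = |a|·standard deviation of D = |2.33|·7 = 16.31.

variance of V = 266.0161, standard deviation of V = 16.31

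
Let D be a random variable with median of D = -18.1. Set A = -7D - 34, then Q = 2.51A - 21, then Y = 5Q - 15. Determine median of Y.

median of Y = 1043.385

median of A = (-7)·(-18.1) + (-34) = 92.7.
median of Q = 2.51·92.7 + (-21) = 211.677.
median of Y = 5·211.677 + (-15) = 1043.385.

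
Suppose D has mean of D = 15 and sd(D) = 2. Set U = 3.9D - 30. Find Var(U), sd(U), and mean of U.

Var(U) = 60.84, sd(U) = 7.8, mean of U = 28.5

U = 3.9D - 30 is linear with a = 3.9, b = -30.
Var(D) = 2² = 4.
Var(U) = a²·Var(D) = 3.9²·4 = 60.84 (the additive constant -30 does not affect variance).
sd(U) = |a|·sd(D) = |3.9|·2 = 7.8.
mean of U = a·mean of D + b = 3.9·15 + (-30) = 28.5.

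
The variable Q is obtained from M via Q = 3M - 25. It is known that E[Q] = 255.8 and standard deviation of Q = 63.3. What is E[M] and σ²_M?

E[M] = 93.6, σ²_M = 445.21

From Q = 3M - 25: E[Q] = a·E[M] + b, so E[M] = (E[Q] − b)/a = (255.8 − (-25))/3 = 93.6.
σ²_Q = 63.3² = 4006.89.
σ²_Q = a²·σ²_M, so σ²_M = 4006.89/3² = 445.21.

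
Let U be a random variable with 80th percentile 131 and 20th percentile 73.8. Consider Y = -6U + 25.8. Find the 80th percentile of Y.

80th percentile of Y = -417

Since a = -6 < 0 the transformation is decreasing, reversing order: the 80th percentile of Y corresponds to the 20th percentile of U.
So P_{80}(Y) = a·P_{20}(U) + b = (-6)·73.8 + 25.8 = -417.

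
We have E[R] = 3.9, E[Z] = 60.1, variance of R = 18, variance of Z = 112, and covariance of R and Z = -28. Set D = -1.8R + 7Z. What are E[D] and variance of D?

E[D] = (-1.8)·E[R] + 7·E[Z] = (-1.8)·3.9 + 7·60.1 = 413.68.
variance of D = a²·variance of R + b²·variance of Z + 2ab·covariance of R and Z with a = -1.8, b = 7.
= (-1.8)²·18 + 7²·112 + 2·(-1.8)·7·(-28)
= 58.32 + 5488 + 705.6 = 6251.92.

E[D] = 413.68, variance of D = 6251.92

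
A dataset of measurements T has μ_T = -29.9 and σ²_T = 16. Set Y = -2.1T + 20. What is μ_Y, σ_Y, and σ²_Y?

Y = -2.1T + 20 is linear with a = -2.1, b = 20.
μ_Y = a·μ_T + b = (-2.1)·(-29.9) + 20 = 82.79.
σ_T = √16 = 4.
σ_Y = |a|·σ_T = |-2.1|·4 = 8.4.
σ²_Y = a²·σ²_T = (-2.1)²·16 = 70.56 (the additive constant 20 does not affect variance).

μ_Y = 82.79, σ_Y = 8.4, σ²_Y = 70.56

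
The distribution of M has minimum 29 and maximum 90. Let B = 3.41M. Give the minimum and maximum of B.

a = 3.41 > 0, so min(B) = a·min(M)+b = 3.41·29 = 98.89 and max(B) = 3.41·90 = 306.9.

min(B) = 98.89, max(B) = 306.9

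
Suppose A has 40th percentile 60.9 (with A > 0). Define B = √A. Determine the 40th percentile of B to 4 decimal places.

40th percentile of B = 7.8038

√A is increasing, so P_{40}(B) = g(P_{40}(A)) ≈ 7.8038.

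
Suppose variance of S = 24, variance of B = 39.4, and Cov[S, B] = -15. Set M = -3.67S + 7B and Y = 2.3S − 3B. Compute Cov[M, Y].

By bilinearity, Cov[M, Y] = ac·variance of S + bd·variance of B + (ad+bc)·Cov[S, B], with a=-3.67, b=7, c=2.3, d=-3.
ac·variance of S = (-3.67)·2.3·24 = -202.584
bd·variance of B = 7·(-3)·39.4 = -827.4
(ad+bc)·Cov[S, B] = (27.11)·(-15) = -406.65
Cov[M, Y] = -202.584 + (-827.4) + (-406.65) = -1436.634.

Cov[M, Y] = -1436.634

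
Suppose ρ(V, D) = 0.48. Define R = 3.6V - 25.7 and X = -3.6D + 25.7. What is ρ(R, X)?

Linear rescalings preserve |correlation|; the slopes 3.6 and -3.6 have opposite signs, so the correlation flips sign: ρ(R, X) = −ρ(V, D) = -0.48.

ρ(R, X) = -0.48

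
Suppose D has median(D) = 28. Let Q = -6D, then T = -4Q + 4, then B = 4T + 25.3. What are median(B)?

median(B) = 2729.3

median(Q) = (-6)·28 = -168.
median(T) = (-4)·(-168) + 4 = 676.
median(B) = 4·676 + 25.3 = 2729.3.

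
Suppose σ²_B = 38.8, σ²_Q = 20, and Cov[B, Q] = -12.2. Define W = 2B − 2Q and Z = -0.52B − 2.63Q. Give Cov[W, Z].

By bilinearity, Cov[W, Z] = ac·σ²_B + bd·σ²_Q + (ad+bc)·Cov[B, Q], with a=2, b=-2, c=-0.52, d=-2.63.
ac·σ²_B = 2·(-0.52)·38.8 = -40.352
bd·σ²_Q = (-2)·(-2.63)·20 = 105.2
(ad+bc)·Cov[B, Q] = (-4.22)·(-12.2) = 51.484
Cov[W, Z] = -40.352 + 105.2 + 51.484 = 116.332.

Cov[W, Z] = 116.332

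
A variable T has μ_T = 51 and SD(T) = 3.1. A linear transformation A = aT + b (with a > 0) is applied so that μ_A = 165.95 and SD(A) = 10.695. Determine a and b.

SD(A) = a·SD(T) (a > 0), so a = 10.695/3.1 = 3.45.
μ_A = a·μ_T + b, so b = 165.95 − 3.45·51 = -10.

a = 3.45, b = -10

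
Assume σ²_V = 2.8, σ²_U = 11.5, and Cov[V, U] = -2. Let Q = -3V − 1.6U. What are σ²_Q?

σ²_Q = a²·σ²_V + b²·σ²_U + 2ab·Cov[V, U] with a = -3, b = -1.6.
= (-3)²·2.8 + (-1.6)²·11.5 + 2·(-3)·(-1.6)·(-2)
= 25.2 + 29.44 + (-19.2) = 35.44.

σ²_Q = 35.44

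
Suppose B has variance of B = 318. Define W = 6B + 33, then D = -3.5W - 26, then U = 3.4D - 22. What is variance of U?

variance of U = 1621151.28

variance of W = 6²·318 = 11448.
variance of D = (-3.5)²·11448 = 140238.
variance of U = 3.4²·140238 = 1621151.28.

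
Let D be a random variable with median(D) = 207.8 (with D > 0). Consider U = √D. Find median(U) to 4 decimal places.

median(U) = 14.4153

√D is monotone on this domain, so median(U) = √(207.8) ≈ 14.4153.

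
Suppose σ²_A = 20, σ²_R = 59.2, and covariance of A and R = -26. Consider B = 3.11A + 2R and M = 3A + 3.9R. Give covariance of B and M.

covariance of B and M = 177.006

By bilinearity, covariance of B and M = ac·σ²_A + bd·σ²_R + (ad+bc)·covariance of A and R, with a=3.11, b=2, c=3, d=3.9.
ac·σ²_A = 3.11·3·20 = 186.6
bd·σ²_R = 2·3.9·59.2 = 461.76
(ad+bc)·covariance of A and R = (18.129)·(-26) = -471.354
covariance of B and M = 186.6 + 461.76 + (-471.354) = 177.006.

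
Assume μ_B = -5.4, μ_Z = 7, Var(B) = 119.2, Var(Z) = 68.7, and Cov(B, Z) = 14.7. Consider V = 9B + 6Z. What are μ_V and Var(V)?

μ_V = -6.6, Var(V) = 13716

μ_V = 9·μ_B + 6·μ_Z = 9·(-5.4) + 6·7 = -6.6.
Var(V) = a²·Var(B) + b²·Var(Z) + 2ab·Cov(B, Z) with a = 9, b = 6.
= 9²·119.2 + 6²·68.7 + 2·9·6·14.7
= 9655.2 + 2473.2 + 1587.6 = 13716.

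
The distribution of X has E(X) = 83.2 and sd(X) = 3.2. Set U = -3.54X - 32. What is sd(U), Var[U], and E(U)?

U = -3.54X - 32 is linear with a = -3.54, b = -32.
sd(U) = |a|·sd(X) = |-3.54|·3.2 = 11.328.
Var[X] = 3.2² = 10.24.
Var[U] = a²·Var[X] = (-3.54)²·10.24 = 128.323584 (the additive constant -32 does not affect variance).
E(U) = a·E(X) + b = (-3.54)·83.2 + (-32) = -326.528.

sd(U) = 11.328, Var[U] = 128.323584, E(U) = -326.528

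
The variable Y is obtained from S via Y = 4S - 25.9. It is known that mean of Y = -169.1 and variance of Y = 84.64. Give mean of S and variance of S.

From Y = 4S - 25.9: mean of Y = a·mean of S + b, so mean of S = (mean of Y − b)/a = (-169.1 − (-25.9))/4 = -35.8.
variance of Y = a²·variance of S, so variance of S = 84.64/4² = 5.29.

mean of S = -35.8, variance of S = 5.29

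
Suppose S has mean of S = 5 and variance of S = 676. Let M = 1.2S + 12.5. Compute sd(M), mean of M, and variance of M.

sd(M) = 31.2, mean of M = 18.5, variance of M = 973.44

M = 1.2S + 12.5 is linear with a = 1.2, b = 12.5.
sd(S) = √676 = 26.
sd(M) = |a|·sd(S) = |1.2|·26 = 31.2.
mean of M = a·mean of S + b = 1.2·5 + 12.5 = 18.5.
variance of M = a²·variance of S = 1.2²·676 = 973.44 (the additive constant 12.5 does not affect variance).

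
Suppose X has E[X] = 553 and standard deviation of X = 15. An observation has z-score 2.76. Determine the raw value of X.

X = E[X] + z·standard deviation of X = 553 + 2.76·15 = 594.4.

X = 594.4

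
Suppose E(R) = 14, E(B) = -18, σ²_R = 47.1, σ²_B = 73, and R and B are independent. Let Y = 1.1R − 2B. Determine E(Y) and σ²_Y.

E(Y) = 1.1·E(R) + (-2)·E(B) = 1.1·14 + (-2)·(-18) = 51.4.
σ²_Y = a²·σ²_R + b²·σ²_B + 2ab·covariance of R and B with a = 1.1, b = -2.
Independence gives covariance of R and B = 0.
= 1.1²·47.1 + (-2)²·73 + 2·1.1·(-2)·0
= 56.991 + 292 + 0 = 348.991.

E(Y) = 51.4, σ²_Y = 348.991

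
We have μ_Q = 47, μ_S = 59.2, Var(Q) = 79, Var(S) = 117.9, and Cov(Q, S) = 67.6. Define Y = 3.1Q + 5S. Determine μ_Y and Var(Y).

μ_Y = 441.7, Var(Y) = 5802.29

μ_Y = 3.1·μ_Q + 5·μ_S = 3.1·47 + 5·59.2 = 441.7.
Var(Y) = a²·Var(Q) + b²·Var(S) + 2ab·Cov(Q, S) with a = 3.1, b = 5.
= 3.1²·79 + 5²·117.9 + 2·3.1·5·67.6
= 759.19 + 2947.5 + 2095.6 = 5802.29.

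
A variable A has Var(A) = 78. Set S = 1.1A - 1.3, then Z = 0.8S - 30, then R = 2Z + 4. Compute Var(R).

Var(S) = 1.1²·78 = 94.38.
Var(Z) = 0.8²·94.38 = 60.4032.
Var(R) = 2²·60.4032 = 241.6128.

Var(R) = 241.6128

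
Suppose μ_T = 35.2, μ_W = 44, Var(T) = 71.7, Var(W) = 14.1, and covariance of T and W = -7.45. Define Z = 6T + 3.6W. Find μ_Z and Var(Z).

μ_Z = 6·μ_T + 3.6·μ_W = 6·35.2 + 3.6·44 = 369.6.
Var(Z) = a²·Var(T) + b²·Var(W) + 2ab·covariance of T and W with a = 6, b = 3.6.
= 6²·71.7 + 3.6²·14.1 + 2·6·3.6·(-7.45)
= 2581.2 + 182.736 + (-321.84) = 2442.096.

μ_Z = 369.6, Var(Z) = 2442.096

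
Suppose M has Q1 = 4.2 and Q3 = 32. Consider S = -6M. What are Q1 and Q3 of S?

Q1(S) = -192, Q3(S) = -25.2

a = -6 < 0 reverses order: Q1(S) comes from Q3(M), Q3(S) from Q1(M).
Q1(S) = (-6)·32 = -192; Q3(S) = (-6)·4.2 = -25.2.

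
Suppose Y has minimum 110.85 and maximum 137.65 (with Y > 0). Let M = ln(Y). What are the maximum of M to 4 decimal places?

max(M) = 4.9247

ln(Y) is increasing on this domain, so max(M) comes from max(Y) = 137.65: max(M) = ln(137.65) ≈ 4.9247.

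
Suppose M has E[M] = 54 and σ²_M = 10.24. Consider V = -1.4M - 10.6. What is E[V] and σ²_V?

V = -1.4M - 10.6 is linear with a = -1.4, b = -10.6.
E[V] = a·E[M] + b = (-1.4)·54 + (-10.6) = -86.2.
σ²_V = a²·σ²_M = (-1.4)²·10.24 = 20.0704 (the additive constant -10.6 does not affect variance).

E[V] = -86.2, σ²_V = 20.0704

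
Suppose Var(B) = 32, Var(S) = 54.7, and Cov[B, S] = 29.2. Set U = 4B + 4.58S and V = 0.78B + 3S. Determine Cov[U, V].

By bilinearity, Cov[U, V] = ac·Var(B) + bd·Var(S) + (ad+bc)·Cov[B, S], with a=4, b=4.58, c=0.78, d=3.
ac·Var(B) = 4·0.78·32 = 99.84
bd·Var(S) = 4.58·3·54.7 = 751.578
(ad+bc)·Cov[B, S] = (15.5724)·29.2 = 454.71408
Cov[U, V] = 99.84 + 751.578 + 454.71408 = 1306.13208.

Cov[U, V] = 1306.13208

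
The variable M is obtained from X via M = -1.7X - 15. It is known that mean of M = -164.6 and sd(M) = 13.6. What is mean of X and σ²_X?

mean of X = 88, σ²_X = 64

From M = -1.7X - 15: mean of M = a·mean of X + b, so mean of X = (mean of M − b)/a = (-164.6 − (-15))/(-1.7) = 88.
σ²_M = 13.6² = 184.96.
σ²_M = a²·σ²_X, so σ²_X = 184.96/(-1.7)² = 64.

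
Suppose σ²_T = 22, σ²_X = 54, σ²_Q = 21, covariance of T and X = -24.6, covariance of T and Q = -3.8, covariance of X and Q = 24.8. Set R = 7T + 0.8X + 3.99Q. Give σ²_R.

σ²_R = 1117.4173

σ²_R = a²·σ²_T + b²·σ²_X + c²·σ²_Q + 2ab·covariance of T and X + 2ac·covariance of T and Q + 2bc·covariance of X and Q, with a = 7, b = 0.8, c = 3.99.
= 1078 + 34.56 + 334.3221 + (-275.52) + (-212.268) + 158.3232
= 1117.4173.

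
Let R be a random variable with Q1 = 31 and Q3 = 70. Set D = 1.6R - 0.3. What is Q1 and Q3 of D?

Q1(D) = 49.3, Q3(D) = 111.7

a = 1.6 > 0: Q1(D) = a·Q1(R)+b = 49.3, Q3(D) = a·Q3(R)+b = 111.7.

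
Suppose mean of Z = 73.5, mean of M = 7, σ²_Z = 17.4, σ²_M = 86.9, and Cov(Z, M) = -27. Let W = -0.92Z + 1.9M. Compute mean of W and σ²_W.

mean of W = (-0.92)·mean of Z + 1.9·mean of M = (-0.92)·73.5 + 1.9·7 = -54.32.
σ²_W = a²·σ²_Z + b²·σ²_M + 2ab·Cov(Z, M) with a = -0.92, b = 1.9.
= (-0.92)²·17.4 + 1.9²·86.9 + 2·(-0.92)·1.9·(-27)
= 14.72736 + 313.709 + 94.392 = 422.82836.

mean of W = -54.32, σ²_W = 422.82836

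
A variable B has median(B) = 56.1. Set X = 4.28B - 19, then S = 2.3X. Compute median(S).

median(S) = 508.5484

median(X) = 4.28·56.1 + (-19) = 221.108.
median(S) = 2.3·221.108 = 508.5484.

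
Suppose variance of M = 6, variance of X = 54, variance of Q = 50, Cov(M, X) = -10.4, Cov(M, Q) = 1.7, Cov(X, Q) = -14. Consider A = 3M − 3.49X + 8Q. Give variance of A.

variance of A = a²·variance of M + b²·variance of X + c²·variance of Q + 2ab·Cov(M, X) + 2ac·Cov(M, Q) + 2bc·Cov(X, Q), with a = 3, b = -3.49, c = 8.
= 54 + 657.7254 + 3200 + 217.776 + 81.6 + 781.76
= 4992.8614.

variance of A = 4992.8614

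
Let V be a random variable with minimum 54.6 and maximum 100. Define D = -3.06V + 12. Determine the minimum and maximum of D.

a = -3.06 < 0, so order reverses: min(D) = a·max(V)+b = (-3.06)·100 + 12 = -294; max(D) = a·min(V)+b = (-3.06)·54.6 + 12 = -155.076.

min(D) = -294, max(D) = -155.076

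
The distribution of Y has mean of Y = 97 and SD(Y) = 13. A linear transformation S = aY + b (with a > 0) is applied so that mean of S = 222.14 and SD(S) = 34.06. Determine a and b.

SD(S) = a·SD(Y) (a > 0), so a = 34.06/13 = 2.62.
mean of S = a·mean of Y + b, so b = 222.14 − 2.62·97 = -32.

a = 2.62, b = -32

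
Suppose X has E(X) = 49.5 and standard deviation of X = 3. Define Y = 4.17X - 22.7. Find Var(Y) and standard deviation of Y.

Y = 4.17X - 22.7 is linear with a = 4.17, b = -22.7.
Var(X) = 3² = 9.
Var(Y) = a²·Var(X) = 4.17²·9 = 156.5001 (the additive constant -22.7 does not affect variance).
standard deviation of Y = |a|·standard deviation of X = |4.17|·3 = 12.51.

Var(Y) = 156.5001, standard deviation of Y = 12.51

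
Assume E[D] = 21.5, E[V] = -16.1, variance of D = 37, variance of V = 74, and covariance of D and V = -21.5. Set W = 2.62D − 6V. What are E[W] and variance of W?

E[W] = 2.62·E[D] + (-6)·E[V] = 2.62·21.5 + (-6)·(-16.1) = 152.93.
variance of W = a²·variance of D + b²·variance of V + 2ab·covariance of D and V with a = 2.62, b = -6.
= 2.62²·37 + (-6)²·74 + 2·2.62·(-6)·(-21.5)
= 253.9828 + 2664 + 675.96 = 3593.9428.

E[W] = 152.93, variance of W = 3593.9428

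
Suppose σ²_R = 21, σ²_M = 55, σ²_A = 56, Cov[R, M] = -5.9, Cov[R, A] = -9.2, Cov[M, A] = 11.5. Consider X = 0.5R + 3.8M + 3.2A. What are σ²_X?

σ²_X = 1600.71

σ²_X = a²·σ²_R + b²·σ²_M + c²·σ²_A + 2ab·Cov[R, M] + 2ac·Cov[R, A] + 2bc·Cov[M, A], with a = 0.5, b = 3.8, c = 3.2.
= 5.25 + 794.2 + 573.44 + (-22.42) + (-29.44) + 279.68
= 1600.71.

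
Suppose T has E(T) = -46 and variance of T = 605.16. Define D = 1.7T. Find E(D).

D = 1.7T is linear with a = 1.7, b = 0.
E(D) = a·E(T) + b = 1.7·(-46) = -78.2.

E(D) = -78.2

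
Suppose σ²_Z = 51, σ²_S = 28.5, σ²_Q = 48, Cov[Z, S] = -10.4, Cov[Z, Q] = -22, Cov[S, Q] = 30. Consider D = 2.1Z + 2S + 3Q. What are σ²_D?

σ²_D = a²·σ²_Z + b²·σ²_S + c²·σ²_Q + 2ab·Cov[Z, S] + 2ac·Cov[Z, Q] + 2bc·Cov[S, Q], with a = 2.1, b = 2, c = 3.
= 224.91 + 114 + 432 + (-87.36) + (-277.2) + 360
= 766.35.

σ²_D = 766.35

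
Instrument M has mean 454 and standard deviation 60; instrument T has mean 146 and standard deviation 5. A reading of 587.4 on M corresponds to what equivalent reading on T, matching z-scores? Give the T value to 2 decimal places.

T = 157.12

z = (587.4 − 454)/60 ≈ 2.2233.
T = 146 + z·5 = 146 + (587.4 − 454)·5/60 ≈ 157.12.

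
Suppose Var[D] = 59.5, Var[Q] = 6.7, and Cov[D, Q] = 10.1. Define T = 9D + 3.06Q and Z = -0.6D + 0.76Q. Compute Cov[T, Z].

Cov[T, Z] = -255.17808

By bilinearity, Cov[T, Z] = ac·Var[D] + bd·Var[Q] + (ad+bc)·Cov[D, Q], with a=9, b=3.06, c=-0.6, d=0.76.
ac·Var[D] = 9·(-0.6)·59.5 = -321.3
bd·Var[Q] = 3.06·0.76·6.7 = 15.58152
(ad+bc)·Cov[D, Q] = (5.004)·10.1 = 50.5404
Cov[T, Z] = -321.3 + 15.58152 + 50.5404 = -255.17808.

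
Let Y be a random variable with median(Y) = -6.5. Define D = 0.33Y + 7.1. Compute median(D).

A linear map preserves order up to sign, so median(D) = a·median(Y) + b = 0.33·(-6.5) + 7.1 = 4.955.

median(D) = 4.955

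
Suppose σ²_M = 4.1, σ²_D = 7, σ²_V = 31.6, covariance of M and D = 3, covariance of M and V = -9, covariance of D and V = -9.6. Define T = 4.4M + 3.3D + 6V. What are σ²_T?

σ²_T = 524.966

σ²_T = a²·σ²_M + b²·σ²_D + c²·σ²_V + 2ab·covariance of M and D + 2ac·covariance of M and V + 2bc·covariance of D and V, with a = 4.4, b = 3.3, c = 6.
= 79.376 + 76.23 + 1137.6 + 87.12 + (-475.2) + (-380.16)
= 524.966.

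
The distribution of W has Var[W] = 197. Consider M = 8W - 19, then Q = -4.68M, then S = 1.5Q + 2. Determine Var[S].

Var[S] = 621327.2832

Var[M] = 8²·197 = 12608.
Var[Q] = (-4.68)²·12608 = 276145.4592.
Var[S] = 1.5²·276145.4592 = 621327.2832.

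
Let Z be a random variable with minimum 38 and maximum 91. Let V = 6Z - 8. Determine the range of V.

Range of Z = 91 − 38 = 53.
Range(V) = |a|·Range(Z) = |6|·53 = 318.

Range(V) = 318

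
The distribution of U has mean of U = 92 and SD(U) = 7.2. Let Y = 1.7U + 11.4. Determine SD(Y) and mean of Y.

Y = 1.7U + 11.4 is linear with a = 1.7, b = 11.4.
SD(Y) = |a|·SD(U) = |1.7|·7.2 = 12.24.
mean of Y = a·mean of U + b = 1.7·92 + 11.4 = 167.8.

SD(Y) = 12.24, mean of Y = 167.8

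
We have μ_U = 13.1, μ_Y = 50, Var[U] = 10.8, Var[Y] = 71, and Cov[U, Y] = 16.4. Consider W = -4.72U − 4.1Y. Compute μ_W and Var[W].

μ_W = (-4.72)·μ_U + (-4.1)·μ_Y = (-4.72)·13.1 + (-4.1)·50 = -266.832.
Var[W] = a²·Var[U] + b²·Var[Y] + 2ab·Cov[U, Y] with a = -4.72, b = -4.1.
= (-4.72)²·10.8 + (-4.1)²·71 + 2·(-4.72)·(-4.1)·16.4
= 240.60672 + 1193.51 + 634.7456 = 2068.86232.

μ_W = -266.832, Var[W] = 2068.86232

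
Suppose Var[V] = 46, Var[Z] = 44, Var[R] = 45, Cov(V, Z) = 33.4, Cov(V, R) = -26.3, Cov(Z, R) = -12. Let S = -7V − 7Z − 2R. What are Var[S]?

Var[S] = a²·Var[V] + b²·Var[Z] + c²·Var[R] + 2ab·Cov(V, Z) + 2ac·Cov(V, R) + 2bc·Cov(Z, R), with a = -7, b = -7, c = -2.
= 2254 + 2156 + 180 + 3273.2 + (-736.4) + (-336)
= 6790.8.

Var[S] = 6790.8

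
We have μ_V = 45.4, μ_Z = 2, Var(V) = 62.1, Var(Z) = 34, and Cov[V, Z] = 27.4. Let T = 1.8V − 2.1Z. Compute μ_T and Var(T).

μ_T = 1.8·μ_V + (-2.1)·μ_Z = 1.8·45.4 + (-2.1)·2 = 77.52.
Var(T) = a²·Var(V) + b²·Var(Z) + 2ab·Cov[V, Z] with a = 1.8, b = -2.1.
= 1.8²·62.1 + (-2.1)²·34 + 2·1.8·(-2.1)·27.4
= 201.204 + 149.94 + (-207.144) = 144.

μ_T = 77.52, Var(T) = 144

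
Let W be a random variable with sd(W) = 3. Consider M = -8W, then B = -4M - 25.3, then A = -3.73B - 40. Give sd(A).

sd(M) = |-8|·3 = 24.
sd(B) = |-4|·24 = 96.
sd(A) = |-3.73|·96 = 358.08.

sd(A) = 358.08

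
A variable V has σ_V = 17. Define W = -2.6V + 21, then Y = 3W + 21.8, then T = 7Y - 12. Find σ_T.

σ_T = 928.2

σ_W = |-2.6|·17 = 44.2.
σ_Y = |3|·44.2 = 132.6.
σ_T = |7|·132.6 = 928.2.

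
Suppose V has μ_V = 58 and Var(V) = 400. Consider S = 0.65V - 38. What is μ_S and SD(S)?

μ_S = -0.3, SD(S) = 13

S = 0.65V - 38 is linear with a = 0.65, b = -38.
μ_S = a·μ_V + b = 0.65·58 + (-38) = -0.3.
SD(V) = √400 = 20.
SD(S) = |a|·SD(V) = |0.65|·20 = 13.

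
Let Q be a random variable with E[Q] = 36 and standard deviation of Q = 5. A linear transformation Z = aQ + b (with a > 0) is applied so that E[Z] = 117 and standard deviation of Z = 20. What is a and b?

standard deviation of Z = a·standard deviation of Q (a > 0), so a = 20/5 = 4.
E[Z] = a·E[Q] + b, so b = 117 − 4·36 = -27.

a = 4, b = -27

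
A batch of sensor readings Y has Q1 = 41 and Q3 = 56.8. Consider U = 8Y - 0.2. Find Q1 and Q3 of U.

Q1(U) = 327.8, Q3(U) = 454.2

a = 8 > 0: Q1(U) = a·Q1(Y)+b = 327.8, Q3(U) = a·Q3(Y)+b = 454.2.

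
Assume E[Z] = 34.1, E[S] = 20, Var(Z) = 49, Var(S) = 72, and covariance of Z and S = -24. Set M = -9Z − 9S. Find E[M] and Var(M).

E[M] = -486.9, Var(M) = 5913

E[M] = (-9)·E[Z] + (-9)·E[S] = (-9)·34.1 + (-9)·20 = -486.9.
Var(M) = a²·Var(Z) + b²·Var(S) + 2ab·covariance of Z and S with a = -9, b = -9.
= (-9)²·49 + (-9)²·72 + 2·(-9)·(-9)·(-24)
= 3969 + 5832 + (-3888) = 5913.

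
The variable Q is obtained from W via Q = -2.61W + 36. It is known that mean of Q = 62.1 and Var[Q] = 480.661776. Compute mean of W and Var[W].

mean of W = -10, Var[W] = 70.56

From Q = -2.61W + 36: mean of Q = a·mean of W + b, so mean of W = (mean of Q − b)/a = (62.1 − 36)/(-2.61) = -10.
Var[Q] = a²·Var[W], so Var[W] = 480.661776/(-2.61)² = 70.56.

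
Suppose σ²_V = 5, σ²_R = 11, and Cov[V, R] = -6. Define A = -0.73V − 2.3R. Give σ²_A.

σ²_A = a²·σ²_V + b²·σ²_R + 2ab·Cov[V, R] with a = -0.73, b = -2.3.
= (-0.73)²·5 + (-2.3)²·11 + 2·(-0.73)·(-2.3)·(-6)
= 2.6645 + 58.19 + (-20.148) = 40.7065.

σ²_A = 40.7065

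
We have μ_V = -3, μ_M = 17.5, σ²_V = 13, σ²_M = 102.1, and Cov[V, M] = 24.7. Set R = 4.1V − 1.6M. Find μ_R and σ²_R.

μ_R = 4.1·μ_V + (-1.6)·μ_M = 4.1·(-3) + (-1.6)·17.5 = -40.3.
σ²_R = a²·σ²_V + b²·σ²_M + 2ab·Cov[V, M] with a = 4.1, b = -1.6.
= 4.1²·13 + (-1.6)²·102.1 + 2·4.1·(-1.6)·24.7
= 218.53 + 261.376 + (-324.064) = 155.842.

μ_R = -40.3, σ²_R = 155.842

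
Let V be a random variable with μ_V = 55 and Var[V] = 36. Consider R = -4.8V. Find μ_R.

μ_R = -264

R = -4.8V is linear with a = -4.8, b = 0.
μ_R = a·μ_V + b = (-4.8)·55 = -264.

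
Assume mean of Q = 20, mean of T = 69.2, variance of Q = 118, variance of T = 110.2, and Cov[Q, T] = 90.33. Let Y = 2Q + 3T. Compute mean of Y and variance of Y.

mean of Y = 247.6, variance of Y = 2547.76

mean of Y = 2·mean of Q + 3·mean of T = 2·20 + 3·69.2 = 247.6.
variance of Y = a²·variance of Q + b²·variance of T + 2ab·Cov[Q, T] with a = 2, b = 3.
= 2²·118 + 3²·110.2 + 2·2·3·90.33
= 472 + 991.8 + 1083.96 = 2547.76.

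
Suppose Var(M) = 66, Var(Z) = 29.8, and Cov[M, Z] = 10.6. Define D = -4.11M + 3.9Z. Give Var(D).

Var(D) = a²·Var(M) + b²·Var(Z) + 2ab·Cov[M, Z] with a = -4.11, b = 3.9.
= (-4.11)²·66 + 3.9²·29.8 + 2·(-4.11)·3.9·10.6
= 1114.8786 + 453.258 + (-339.8148) = 1228.3218.

Var(D) = 1228.3218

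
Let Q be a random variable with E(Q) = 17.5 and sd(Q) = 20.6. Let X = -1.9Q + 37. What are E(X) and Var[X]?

E(X) = 3.75, Var[X] = 1531.9396

X = -1.9Q + 37 is linear with a = -1.9, b = 37.
E(X) = a·E(Q) + b = (-1.9)·17.5 + 37 = 3.75.
Var[Q] = 20.6² = 424.36.
Var[X] = a²·Var[Q] = (-1.9)²·424.36 = 1531.9396 (the additive constant 37 does not affect variance).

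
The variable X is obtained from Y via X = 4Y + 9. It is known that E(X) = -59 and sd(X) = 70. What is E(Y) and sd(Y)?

From X = 4Y + 9: E(X) = a·E(Y) + b, so E(Y) = (E(X) − b)/a = (-59 − 9)/4 = -17.
sd(X) = |a|·sd(Y), so sd(Y) = 70/|4| = 17.5.

E(Y) = -17, sd(Y) = 17.5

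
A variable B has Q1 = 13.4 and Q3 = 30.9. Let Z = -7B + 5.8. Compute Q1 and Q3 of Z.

a = -7 < 0 reverses order: Q1(Z) comes from Q3(B), Q3(Z) from Q1(B).
Q1(Z) = (-7)·30.9 + 5.8 = -210.5; Q3(Z) = (-7)·13.4 + 5.8 = -88.

Q1(Z) = -210.5, Q3(Z) = -88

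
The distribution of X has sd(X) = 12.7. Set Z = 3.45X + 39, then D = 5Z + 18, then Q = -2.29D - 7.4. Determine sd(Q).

sd(Z) = |3.45|·12.7 = 43.815.
sd(D) = |5|·43.815 = 219.075.
sd(Q) = |-2.29|·219.075 = 501.68175.

sd(Q) = 501.68175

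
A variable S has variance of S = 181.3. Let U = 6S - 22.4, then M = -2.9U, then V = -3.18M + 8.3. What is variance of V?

variance of U = 6²·181.3 = 6526.8.
variance of M = (-2.9)²·6526.8 = 54890.388.
variance of V = (-3.18)²·54890.388 = 555073.5596112.

variance of V = 555073.5596112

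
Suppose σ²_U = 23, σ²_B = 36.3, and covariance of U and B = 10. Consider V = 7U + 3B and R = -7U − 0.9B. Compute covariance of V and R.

covariance of V and R = -1498.01

By bilinearity, covariance of V and R = ac·σ²_U + bd·σ²_B + (ad+bc)·covariance of U and B, with a=7, b=3, c=-7, d=-0.9.
ac·σ²_U = 7·(-7)·23 = -1127
bd·σ²_B = 3·(-0.9)·36.3 = -98.01
(ad+bc)·covariance of U and B = (-27.3)·10 = -273
covariance of V and R = -1127 + (-98.01) + (-273) = -1498.01.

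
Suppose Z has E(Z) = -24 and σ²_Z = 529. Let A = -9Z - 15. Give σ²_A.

σ²_A = 42849

A = -9Z - 15 is linear with a = -9, b = -15.
σ²_A = a²·σ²_Z = (-9)²·529 = 42849 (the additive constant -15 does not affect variance).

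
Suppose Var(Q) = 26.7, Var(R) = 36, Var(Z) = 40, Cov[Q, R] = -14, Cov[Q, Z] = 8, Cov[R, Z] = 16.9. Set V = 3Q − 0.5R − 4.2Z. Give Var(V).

Var(V) = a²·Var(Q) + b²·Var(R) + c²·Var(Z) + 2ab·Cov[Q, R] + 2ac·Cov[Q, Z] + 2bc·Cov[R, Z], with a = 3, b = -0.5, c = -4.2.
= 240.3 + 9 + 705.6 + 42 + (-201.6) + 70.98
= 866.28.

Var(V) = 866.28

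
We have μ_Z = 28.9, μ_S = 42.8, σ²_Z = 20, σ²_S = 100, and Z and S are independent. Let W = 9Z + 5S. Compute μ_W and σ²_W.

μ_W = 9·μ_Z + 5·μ_S = 9·28.9 + 5·42.8 = 474.1.
σ²_W = a²·σ²_Z + b²·σ²_S + 2ab·Cov[Z, S] with a = 9, b = 5.
Independence gives Cov[Z, S] = 0.
= 9²·20 + 5²·100 + 2·9·5·0
= 1620 + 2500 + 0 = 4120.

μ_W = 474.1, σ²_W = 4120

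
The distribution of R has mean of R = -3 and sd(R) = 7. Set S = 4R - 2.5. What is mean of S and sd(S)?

S = 4R - 2.5 is linear with a = 4, b = -2.5.
mean of S = a·mean of R + b = 4·(-3) + (-2.5) = -14.5.
sd(S) = |a|·sd(R) = |4|·7 = 28.

mean of S = -14.5, sd(S) = 28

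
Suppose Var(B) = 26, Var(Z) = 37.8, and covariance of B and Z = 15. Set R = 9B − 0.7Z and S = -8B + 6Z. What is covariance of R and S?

By bilinearity, covariance of R and S = ac·Var(B) + bd·Var(Z) + (ad+bc)·covariance of B and Z, with a=9, b=-0.7, c=-8, d=6.
ac·Var(B) = 9·(-8)·26 = -1872
bd·Var(Z) = (-0.7)·6·37.8 = -158.76
(ad+bc)·covariance of B and Z = (59.6)·15 = 894
covariance of R and S = -1872 + (-158.76) + 894 = -1136.76.

covariance of R and S = -1136.76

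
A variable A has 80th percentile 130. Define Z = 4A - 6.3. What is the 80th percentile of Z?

80th percentile of Z = 513.7

Since a = 4 > 0 the transformation is increasing, so the 80th percentile of Z = a·(P_{80} of A) + b = 4·130 + (-6.3) = 513.7.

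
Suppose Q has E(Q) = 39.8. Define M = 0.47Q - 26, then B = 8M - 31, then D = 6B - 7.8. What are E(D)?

E(M) = 0.47·39.8 + (-26) = -7.294.
E(B) = 8·(-7.294) + (-31) = -89.352.
E(D) = 6·(-89.352) + (-7.8) = -543.912.

E(D) = -543.912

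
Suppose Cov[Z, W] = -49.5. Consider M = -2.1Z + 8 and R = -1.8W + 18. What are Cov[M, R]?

Cov[M, R] = a·c·Cov[Z, W] = (-2.1)·(-1.8)·(-49.5) = -187.11. Additive constants drop out.

Cov[M, R] = -187.11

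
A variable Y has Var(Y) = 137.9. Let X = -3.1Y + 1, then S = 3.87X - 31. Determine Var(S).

Var(S) = 19847.6724411

Var(X) = (-3.1)²·137.9 = 1325.219.
Var(S) = 3.87²·1325.219 = 19847.6724411.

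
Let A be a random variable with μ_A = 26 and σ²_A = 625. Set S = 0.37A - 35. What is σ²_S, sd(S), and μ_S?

σ²_S = 85.5625, sd(S) = 9.25, μ_S = -25.38

S = 0.37A - 35 is linear with a = 0.37, b = -35.
σ²_S = a²·σ²_A = 0.37²·625 = 85.5625 (the additive constant -35 does not affect variance).
sd(A) = √625 = 25.
sd(S) = |a|·sd(A) = |0.37|·25 = 9.25.
μ_S = a·μ_A + b = 0.37·26 + (-35) = -25.38.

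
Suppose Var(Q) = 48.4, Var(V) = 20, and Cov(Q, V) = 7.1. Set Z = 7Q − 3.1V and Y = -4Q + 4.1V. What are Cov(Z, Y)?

By bilinearity, Cov(Z, Y) = ac·Var(Q) + bd·Var(V) + (ad+bc)·Cov(Q, V), with a=7, b=-3.1, c=-4, d=4.1.
ac·Var(Q) = 7·(-4)·48.4 = -1355.2
bd·Var(V) = (-3.1)·4.1·20 = -254.2
(ad+bc)·Cov(Q, V) = (41.1)·7.1 = 291.81
Cov(Z, Y) = -1355.2 + (-254.2) + 291.81 = -1317.59.

Cov(Z, Y) = -1317.59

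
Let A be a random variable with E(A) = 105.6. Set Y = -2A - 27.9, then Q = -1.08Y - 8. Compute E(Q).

E(Y) = (-2)·105.6 + (-27.9) = -239.1.
E(Q) = (-1.08)·(-239.1) + (-8) = 250.228.

E(Q) = 250.228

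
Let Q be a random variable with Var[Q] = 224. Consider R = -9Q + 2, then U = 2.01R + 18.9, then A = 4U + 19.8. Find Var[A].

Var[A] = 1172857.1904

Var[R] = (-9)²·224 = 18144.
Var[U] = 2.01²·18144 = 73303.5744.
Var[A] = 4²·73303.5744 = 1172857.1904.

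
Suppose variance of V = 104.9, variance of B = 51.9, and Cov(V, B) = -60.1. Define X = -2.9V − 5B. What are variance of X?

variance of X = a²·variance of V + b²·variance of B + 2ab·Cov(V, B) with a = -2.9, b = -5.
= (-2.9)²·104.9 + (-5)²·51.9 + 2·(-2.9)·(-5)·(-60.1)
= 882.209 + 1297.5 + (-1742.9) = 436.809.

variance of X = 436.809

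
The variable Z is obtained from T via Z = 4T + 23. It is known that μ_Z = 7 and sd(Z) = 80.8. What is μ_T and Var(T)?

μ_T = -4, Var(T) = 408.04

From Z = 4T + 23: μ_Z = a·μ_T + b, so μ_T = (μ_Z − b)/a = (7 − 23)/4 = -4.
Var(Z) = 80.8² = 6528.64.
Var(Z) = a²·Var(T), so Var(T) = 6528.64/4² = 408.04.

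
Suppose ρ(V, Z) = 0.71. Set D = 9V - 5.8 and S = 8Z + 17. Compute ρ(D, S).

Linear rescalings preserve correlation up to sign; here the slopes 9 and 8 have the same sign, so ρ(D, S) = ρ(V, Z) = 0.71.

ρ(D, S) = 0.71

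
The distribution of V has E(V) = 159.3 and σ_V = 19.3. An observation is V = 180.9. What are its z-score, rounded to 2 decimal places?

z = 1.12

z = (V − E(V)) / σ_V = (180.9 − 159.3) / 19.3 ≈ 1.12.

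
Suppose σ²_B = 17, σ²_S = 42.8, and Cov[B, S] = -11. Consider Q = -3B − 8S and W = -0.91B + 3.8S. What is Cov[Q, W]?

Cov[Q, W] = -1209.39

By bilinearity, Cov[Q, W] = ac·σ²_B + bd·σ²_S + (ad+bc)·Cov[B, S], with a=-3, b=-8, c=-0.91, d=3.8.
ac·σ²_B = (-3)·(-0.91)·17 = 46.41
bd·σ²_S = (-8)·3.8·42.8 = -1301.12
(ad+bc)·Cov[B, S] = (-4.12)·(-11) = 45.32
Cov[Q, W] = 46.41 + (-1301.12) + 45.32 = -1209.39.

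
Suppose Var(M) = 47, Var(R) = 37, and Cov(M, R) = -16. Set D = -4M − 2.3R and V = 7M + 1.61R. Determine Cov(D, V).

By bilinearity, Cov(D, V) = ac·Var(M) + bd·Var(R) + (ad+bc)·Cov(M, R), with a=-4, b=-2.3, c=7, d=1.61.
ac·Var(M) = (-4)·7·47 = -1316
bd·Var(R) = (-2.3)·1.61·37 = -137.011
(ad+bc)·Cov(M, R) = (-22.54)·(-16) = 360.64
Cov(D, V) = -1316 + (-137.011) + 360.64 = -1092.371.

Cov(D, V) = -1092.371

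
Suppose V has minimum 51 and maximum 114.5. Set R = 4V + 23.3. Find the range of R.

Range of V = 114.5 − 51 = 63.5.
Range(R) = |a|·Range(V) = |4|·63.5 = 254.

Range(R) = 254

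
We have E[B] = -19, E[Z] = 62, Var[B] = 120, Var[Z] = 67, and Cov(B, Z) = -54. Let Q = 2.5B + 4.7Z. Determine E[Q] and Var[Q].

E[Q] = 243.9, Var[Q] = 961.03

E[Q] = 2.5·E[B] + 4.7·E[Z] = 2.5·(-19) + 4.7·62 = 243.9.
Var[Q] = a²·Var[B] + b²·Var[Z] + 2ab·Cov(B, Z) with a = 2.5, b = 4.7.
= 2.5²·120 + 4.7²·67 + 2·2.5·4.7·(-54)
= 750 + 1480.03 + (-1269) = 961.03.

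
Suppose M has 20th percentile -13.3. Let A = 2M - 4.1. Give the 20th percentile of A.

Since a = 2 > 0 the transformation is increasing, so the 20th percentile of A = a·(P_{20} of M) + b = 2·(-13.3) + (-4.1) = -30.7.

20th percentile of A = -30.7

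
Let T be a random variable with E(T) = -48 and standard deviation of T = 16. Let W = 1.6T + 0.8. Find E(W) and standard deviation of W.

W = 1.6T + 0.8 is linear with a = 1.6, b = 0.8.
E(W) = a·E(T) + b = 1.6·(-48) + 0.8 = -76.
standard deviation of W = |a|·standard deviation of T = |1.6|·16 = 25.6.

E(W) = -76, standard deviation of W = 25.6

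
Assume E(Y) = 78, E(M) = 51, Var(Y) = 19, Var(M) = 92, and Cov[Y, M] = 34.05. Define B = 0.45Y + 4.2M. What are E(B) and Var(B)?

E(B) = 249.3, Var(B) = 1755.4365

E(B) = 0.45·E(Y) + 4.2·E(M) = 0.45·78 + 4.2·51 = 249.3.
Var(B) = a²·Var(Y) + b²·Var(M) + 2ab·Cov[Y, M] with a = 0.45, b = 4.2.
= 0.45²·19 + 4.2²·92 + 2·0.45·4.2·34.05
= 3.8475 + 1622.88 + 128.709 = 1755.4365.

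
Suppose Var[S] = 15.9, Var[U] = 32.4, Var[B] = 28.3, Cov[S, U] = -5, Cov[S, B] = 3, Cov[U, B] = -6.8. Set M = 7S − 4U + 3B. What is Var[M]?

Var[M] = 2121.4

Var[M] = a²·Var[S] + b²·Var[U] + c²·Var[B] + 2ab·Cov[S, U] + 2ac·Cov[S, B] + 2bc·Cov[U, B], with a = 7, b = -4, c = 3.
= 779.1 + 518.4 + 254.7 + 280 + 126 + 163.2
= 2121.4.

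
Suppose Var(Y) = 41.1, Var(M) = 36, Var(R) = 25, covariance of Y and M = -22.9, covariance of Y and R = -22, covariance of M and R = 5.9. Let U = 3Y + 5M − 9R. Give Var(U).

Var(U) = a²·Var(Y) + b²·Var(M) + c²·Var(R) + 2ab·covariance of Y and M + 2ac·covariance of Y and R + 2bc·covariance of M and R, with a = 3, b = 5, c = -9.
= 369.9 + 900 + 2025 + (-687) + 1188 + (-531)
= 3264.9.

Var(U) = 3264.9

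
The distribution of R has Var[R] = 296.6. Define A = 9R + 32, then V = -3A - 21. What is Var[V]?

Var[A] = 9²·296.6 = 24024.6.
Var[V] = (-3)²·24024.6 = 216221.4.

Var[V] = 216221.4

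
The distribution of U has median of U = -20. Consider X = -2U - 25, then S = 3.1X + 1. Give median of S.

median of X = (-2)·(-20) + (-25) = 15.
median of S = 3.1·15 + 1 = 47.5.

median of S = 47.5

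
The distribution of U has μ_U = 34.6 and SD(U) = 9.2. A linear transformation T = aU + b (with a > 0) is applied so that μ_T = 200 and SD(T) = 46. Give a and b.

a = 5, b = 27

SD(T) = a·SD(U) (a > 0), so a = 46/9.2 = 5.
μ_T = a·μ_U + b, so b = 200 − 5·34.6 = 27.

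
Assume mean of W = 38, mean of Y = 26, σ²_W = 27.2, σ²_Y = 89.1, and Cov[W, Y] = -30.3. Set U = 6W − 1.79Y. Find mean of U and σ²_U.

mean of U = 6·mean of W + (-1.79)·mean of Y = 6·38 + (-1.79)·26 = 181.46.
σ²_U = a²·σ²_W + b²·σ²_Y + 2ab·Cov[W, Y] with a = 6, b = -1.79.
= 6²·27.2 + (-1.79)²·89.1 + 2·6·(-1.79)·(-30.3)
= 979.2 + 285.48531 + 650.844 = 1915.52931.

mean of U = 181.46, σ²_U = 1915.52931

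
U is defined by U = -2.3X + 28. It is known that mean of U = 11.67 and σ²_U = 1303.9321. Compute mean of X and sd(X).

From U = -2.3X + 28: mean of U = a·mean of X + b, so mean of X = (mean of U − b)/a = (11.67 − 28)/(-2.3) = 7.1.
sd(U) = √1303.9321 = 36.11.
sd(U) = |a|·sd(X), so sd(X) = 36.11/|-2.3| = 15.7.

mean of X = 7.1, sd(X) = 15.7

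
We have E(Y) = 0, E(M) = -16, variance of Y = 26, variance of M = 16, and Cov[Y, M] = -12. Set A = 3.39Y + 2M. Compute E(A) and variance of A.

E(A) = -32, variance of A = 200.0746

E(A) = 3.39·E(Y) + 2·E(M) = 3.39·0 + 2·(-16) = -32.
variance of A = a²·variance of Y + b²·variance of M + 2ab·Cov[Y, M] with a = 3.39, b = 2.
= 3.39²·26 + 2²·16 + 2·3.39·2·(-12)
= 298.7946 + 64 + (-162.72) = 200.0746.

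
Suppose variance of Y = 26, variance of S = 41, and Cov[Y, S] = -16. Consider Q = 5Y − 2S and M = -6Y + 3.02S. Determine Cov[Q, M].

By bilinearity, Cov[Q, M] = ac·variance of Y + bd·variance of S + (ad+bc)·Cov[Y, S], with a=5, b=-2, c=-6, d=3.02.
ac·variance of Y = 5·(-6)·26 = -780
bd·variance of S = (-2)·3.02·41 = -247.64
(ad+bc)·Cov[Y, S] = (27.1)·(-16) = -433.6
Cov[Q, M] = -780 + (-247.64) + (-433.6) = -1461.24.

Cov[Q, M] = -1461.24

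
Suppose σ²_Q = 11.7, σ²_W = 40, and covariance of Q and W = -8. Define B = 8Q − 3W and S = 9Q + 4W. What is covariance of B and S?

covariance of B and S = 322.4

By bilinearity, covariance of B and S = ac·σ²_Q + bd·σ²_W + (ad+bc)·covariance of Q and W, with a=8, b=-3, c=9, d=4.
ac·σ²_Q = 8·9·11.7 = 842.4
bd·σ²_W = (-3)·4·40 = -480
(ad+bc)·covariance of Q and W = (5)·(-8) = -40
covariance of B and S = 842.4 + (-480) + (-40) = 322.4.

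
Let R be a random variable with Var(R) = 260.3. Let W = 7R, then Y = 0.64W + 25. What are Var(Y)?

Var(W) = 7²·260.3 = 12754.7.
Var(Y) = 0.64²·12754.7 = 5224.32512.

Var(Y) = 5224.32512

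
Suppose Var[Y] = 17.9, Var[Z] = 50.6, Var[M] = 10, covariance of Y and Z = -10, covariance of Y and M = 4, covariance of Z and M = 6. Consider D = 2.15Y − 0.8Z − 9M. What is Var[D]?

Var[D] = a²·Var[Y] + b²·Var[Z] + c²·Var[M] + 2ab·covariance of Y and Z + 2ac·covariance of Y and M + 2bc·covariance of Z and M, with a = 2.15, b = -0.8, c = -9.
= 82.74275 + 32.384 + 810 + 34.4 + (-154.8) + 86.4
= 891.12675.

Var[D] = 891.12675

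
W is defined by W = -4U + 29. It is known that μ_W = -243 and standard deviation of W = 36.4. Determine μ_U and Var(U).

From W = -4U + 29: μ_W = a·μ_U + b, so μ_U = (μ_W − b)/a = (-243 − 29)/(-4) = 68.
Var(W) = 36.4² = 1324.96.
Var(W) = a²·Var(U), so Var(U) = 1324.96/(-4)² = 82.81.

μ_U = 68, Var(U) = 82.81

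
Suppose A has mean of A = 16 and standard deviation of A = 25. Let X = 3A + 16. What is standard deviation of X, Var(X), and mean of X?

standard deviation of X = 75, Var(X) = 5625, mean of X = 64

X = 3A + 16 is linear with a = 3, b = 16.
standard deviation of X = |a|·standard deviation of A = |3|·25 = 75.
Var(A) = 25² = 625.
Var(X) = a²·Var(A) = 3²·625 = 5625 (the additive constant 16 does not affect variance).
mean of X = a·mean of A + b = 3·16 + 16 = 64.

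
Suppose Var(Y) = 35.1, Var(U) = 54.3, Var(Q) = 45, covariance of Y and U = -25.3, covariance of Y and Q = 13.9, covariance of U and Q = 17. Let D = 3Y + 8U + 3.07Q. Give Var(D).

Var(D) = 4091.8985

Var(D) = a²·Var(Y) + b²·Var(U) + c²·Var(Q) + 2ab·covariance of Y and U + 2ac·covariance of Y and Q + 2bc·covariance of U and Q, with a = 3, b = 8, c = 3.07.
= 315.9 + 3475.2 + 424.1205 + (-1214.4) + 256.038 + 835.04
= 4091.8985.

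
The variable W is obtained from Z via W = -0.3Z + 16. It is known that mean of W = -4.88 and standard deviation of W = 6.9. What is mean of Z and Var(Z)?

mean of Z = 69.6, Var(Z) = 529

From W = -0.3Z + 16: mean of W = a·mean of Z + b, so mean of Z = (mean of W − b)/a = (-4.88 − 16)/(-0.3) = 69.6.
Var(W) = 6.9² = 47.61.
Var(W) = a²·Var(Z), so Var(Z) = 47.61/(-0.3)² = 529.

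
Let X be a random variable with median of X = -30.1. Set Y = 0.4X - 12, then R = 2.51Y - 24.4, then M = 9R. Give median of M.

median of M = -762.6636

median of Y = 0.4·(-30.1) + (-12) = -24.04.
median of R = 2.51·(-24.04) + (-24.4) = -84.7404.
median of M = 9·(-84.7404) = -762.6636.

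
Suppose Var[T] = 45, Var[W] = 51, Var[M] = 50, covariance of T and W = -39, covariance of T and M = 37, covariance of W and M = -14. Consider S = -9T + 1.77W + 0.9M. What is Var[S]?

Var[S] = a²·Var[T] + b²·Var[W] + c²·Var[M] + 2ab·covariance of T and W + 2ac·covariance of T and M + 2bc·covariance of W and M, with a = -9, b = 1.77, c = 0.9.
= 3645 + 159.7779 + 40.5 + 1242.54 + (-599.4) + (-44.604)
= 4443.8139.

Var[S] = 4443.8139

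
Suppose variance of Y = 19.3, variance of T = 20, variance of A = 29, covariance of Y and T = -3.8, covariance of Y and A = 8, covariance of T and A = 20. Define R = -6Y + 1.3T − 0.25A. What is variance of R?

variance of R = 800.6925

variance of R = a²·variance of Y + b²·variance of T + c²·variance of A + 2ab·covariance of Y and T + 2ac·covariance of Y and A + 2bc·covariance of T and A, with a = -6, b = 1.3, c = -0.25.
= 694.8 + 33.8 + 1.8125 + 59.28 + 24 + (-13)
= 800.6925.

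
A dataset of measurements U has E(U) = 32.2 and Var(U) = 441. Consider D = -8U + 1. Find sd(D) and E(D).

D = -8U + 1 is linear with a = -8, b = 1.
sd(U) = √441 = 21.
sd(D) = |a|·sd(U) = |-8|·21 = 168.
E(D) = a·E(U) + b = (-8)·32.2 + 1 = -256.6.

sd(D) = 168, E(D) = -256.6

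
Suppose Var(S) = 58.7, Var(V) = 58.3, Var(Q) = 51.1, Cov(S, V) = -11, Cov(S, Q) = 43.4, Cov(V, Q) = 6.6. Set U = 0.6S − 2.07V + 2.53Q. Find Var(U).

Var(U) = 687.98434

Var(U) = a²·Var(S) + b²·Var(V) + c²·Var(Q) + 2ab·Cov(S, V) + 2ac·Cov(S, Q) + 2bc·Cov(V, Q), with a = 0.6, b = -2.07, c = 2.53.
= 21.132 + 249.80967 + 327.08599 + 27.324 + 131.7624 + (-69.12972)
= 687.98434.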